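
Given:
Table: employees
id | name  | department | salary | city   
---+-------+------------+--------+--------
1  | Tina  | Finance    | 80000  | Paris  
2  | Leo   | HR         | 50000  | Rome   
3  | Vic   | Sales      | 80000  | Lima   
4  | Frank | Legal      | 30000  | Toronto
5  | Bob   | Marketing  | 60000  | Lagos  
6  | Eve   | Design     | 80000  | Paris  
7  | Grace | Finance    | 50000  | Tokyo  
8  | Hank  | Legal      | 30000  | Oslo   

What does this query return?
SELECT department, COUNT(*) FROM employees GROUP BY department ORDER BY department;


Assigning each row to its department group:
  Tina -> Finance
  Leo -> HR
  Vic -> Sales
  Frank -> Legal
  Bob -> Marketing
  Eve -> Design
  Grace -> Finance
  Hank -> Legal


6 groups:
Design, 1
Finance, 2
HR, 1
Legal, 2
Marketing, 1
Sales, 1


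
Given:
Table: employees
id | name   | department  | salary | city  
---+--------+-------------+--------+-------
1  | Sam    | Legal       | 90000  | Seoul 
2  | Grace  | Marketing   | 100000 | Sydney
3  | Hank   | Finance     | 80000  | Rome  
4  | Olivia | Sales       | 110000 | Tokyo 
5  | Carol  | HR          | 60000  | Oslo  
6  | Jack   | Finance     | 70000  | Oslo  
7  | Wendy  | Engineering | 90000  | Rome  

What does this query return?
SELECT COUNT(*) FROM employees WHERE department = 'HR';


Counting rows where department = 'HR'
  Carol -> MATCH


1


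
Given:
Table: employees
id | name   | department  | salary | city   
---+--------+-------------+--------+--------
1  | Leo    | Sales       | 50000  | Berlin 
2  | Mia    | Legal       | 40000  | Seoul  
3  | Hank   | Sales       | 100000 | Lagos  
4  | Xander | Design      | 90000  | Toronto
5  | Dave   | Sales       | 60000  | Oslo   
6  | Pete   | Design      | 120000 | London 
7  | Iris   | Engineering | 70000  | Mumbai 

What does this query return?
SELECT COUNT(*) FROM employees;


COUNT(*) counts all rows

7


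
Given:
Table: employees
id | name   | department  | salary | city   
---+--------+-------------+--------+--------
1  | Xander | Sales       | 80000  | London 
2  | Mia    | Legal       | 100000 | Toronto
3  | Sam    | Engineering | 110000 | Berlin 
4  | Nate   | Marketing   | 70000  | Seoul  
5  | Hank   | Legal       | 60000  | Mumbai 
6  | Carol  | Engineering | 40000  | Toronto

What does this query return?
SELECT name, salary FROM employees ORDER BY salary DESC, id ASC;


Sorting by salary DESC, then id ASC for ties

6 rows:
Sam, 110000
Mia, 100000
Xander, 80000
Nate, 70000
Hank, 60000
Carol, 40000


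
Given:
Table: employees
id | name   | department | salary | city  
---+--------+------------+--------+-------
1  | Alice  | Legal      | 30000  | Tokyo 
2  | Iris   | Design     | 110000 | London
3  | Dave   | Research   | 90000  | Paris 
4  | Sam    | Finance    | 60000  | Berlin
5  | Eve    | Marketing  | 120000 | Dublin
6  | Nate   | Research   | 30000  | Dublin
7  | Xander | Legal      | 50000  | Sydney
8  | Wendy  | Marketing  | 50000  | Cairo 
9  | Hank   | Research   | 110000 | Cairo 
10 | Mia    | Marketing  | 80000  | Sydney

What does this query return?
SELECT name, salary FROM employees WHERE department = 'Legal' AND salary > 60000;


Filtering: department = 'Legal' AND salary > 60000
Matching: 0 rows

Empty result set (0 rows)


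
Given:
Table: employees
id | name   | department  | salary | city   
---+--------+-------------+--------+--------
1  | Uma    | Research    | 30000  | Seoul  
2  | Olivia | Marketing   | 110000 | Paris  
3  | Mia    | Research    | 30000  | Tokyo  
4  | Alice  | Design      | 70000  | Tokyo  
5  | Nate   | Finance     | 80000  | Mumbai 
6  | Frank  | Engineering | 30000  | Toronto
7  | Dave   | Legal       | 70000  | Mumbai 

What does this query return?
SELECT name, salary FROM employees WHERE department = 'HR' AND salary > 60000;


Filtering: department = 'HR' AND salary > 60000
Matching: 0 rows

Empty result set (0 rows)


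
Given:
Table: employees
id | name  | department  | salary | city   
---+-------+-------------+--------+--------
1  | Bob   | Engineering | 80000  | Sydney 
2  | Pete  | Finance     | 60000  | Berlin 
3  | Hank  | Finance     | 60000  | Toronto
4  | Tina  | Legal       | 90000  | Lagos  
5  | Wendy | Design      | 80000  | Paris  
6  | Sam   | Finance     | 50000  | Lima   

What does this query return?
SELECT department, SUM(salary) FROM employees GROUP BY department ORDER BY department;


Summing salary within each department:
  Design: 80000 = 80000
  Engineering: 80000 = 80000
  Finance: 60000 + 60000 + 50000 = 170000
  Legal: 90000 = 90000


4 groups:
Design, 80000
Engineering, 80000
Finance, 170000
Legal, 90000


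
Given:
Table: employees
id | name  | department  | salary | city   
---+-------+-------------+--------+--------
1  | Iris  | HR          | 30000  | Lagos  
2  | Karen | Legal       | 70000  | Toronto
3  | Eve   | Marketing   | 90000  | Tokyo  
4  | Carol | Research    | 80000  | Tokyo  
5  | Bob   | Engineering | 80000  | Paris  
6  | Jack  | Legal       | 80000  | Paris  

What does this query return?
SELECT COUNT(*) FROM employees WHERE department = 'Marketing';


Counting rows where department = 'Marketing'
  Eve -> MATCH


1


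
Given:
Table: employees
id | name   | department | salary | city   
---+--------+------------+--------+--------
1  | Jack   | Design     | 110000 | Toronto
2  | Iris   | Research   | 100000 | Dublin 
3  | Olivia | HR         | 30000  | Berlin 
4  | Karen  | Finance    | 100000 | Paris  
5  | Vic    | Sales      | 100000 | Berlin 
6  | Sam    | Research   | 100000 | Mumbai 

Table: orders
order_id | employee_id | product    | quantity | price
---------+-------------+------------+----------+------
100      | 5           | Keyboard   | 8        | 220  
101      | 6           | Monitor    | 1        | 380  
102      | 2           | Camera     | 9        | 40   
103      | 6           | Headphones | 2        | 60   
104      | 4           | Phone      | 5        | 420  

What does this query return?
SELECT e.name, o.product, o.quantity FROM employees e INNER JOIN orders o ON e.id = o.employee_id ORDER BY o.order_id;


Joining employees.id = orders.employee_id:
  employee Vic (id=5) -> order Keyboard
  employee Sam (id=6) -> order Monitor
  employee Iris (id=2) -> order Camera
  employee Sam (id=6) -> order Headphones
  employee Karen (id=4) -> order Phone


5 rows:
Vic, Keyboard, 8
Sam, Monitor, 1
Iris, Camera, 9
Sam, Headphones, 2
Karen, Phone, 5


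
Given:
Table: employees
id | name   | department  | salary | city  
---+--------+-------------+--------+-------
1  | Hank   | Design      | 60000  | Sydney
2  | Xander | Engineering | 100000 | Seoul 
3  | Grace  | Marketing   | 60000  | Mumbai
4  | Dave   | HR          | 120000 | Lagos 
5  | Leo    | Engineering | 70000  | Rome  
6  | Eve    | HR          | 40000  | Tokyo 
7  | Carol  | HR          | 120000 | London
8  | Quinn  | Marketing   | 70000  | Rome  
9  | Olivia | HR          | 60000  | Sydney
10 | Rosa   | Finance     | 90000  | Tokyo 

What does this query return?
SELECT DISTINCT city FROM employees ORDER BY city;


All 'city' values (row order): Sydney, Seoul, Mumbai, Lagos, Rome, Tokyo, London, Rome, Sydney, Tokyo
Removing duplicates leaves 7 unique value(s).

7 values:
Lagos
London
Mumbai
Rome
Seoul
Sydney
Tokyo


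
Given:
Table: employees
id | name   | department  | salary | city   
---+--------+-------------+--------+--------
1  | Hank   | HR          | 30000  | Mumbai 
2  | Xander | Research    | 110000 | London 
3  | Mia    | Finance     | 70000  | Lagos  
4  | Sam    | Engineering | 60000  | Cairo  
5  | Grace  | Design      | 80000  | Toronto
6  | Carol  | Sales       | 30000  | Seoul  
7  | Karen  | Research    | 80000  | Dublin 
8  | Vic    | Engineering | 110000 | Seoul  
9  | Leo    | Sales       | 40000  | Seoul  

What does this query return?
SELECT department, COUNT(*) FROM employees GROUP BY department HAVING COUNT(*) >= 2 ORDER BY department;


Groups with count >= 2:
  Engineering: 2 -> PASS
  Research: 2 -> PASS
  Sales: 2 -> PASS
  Design: 1 -> filtered out
  Finance: 1 -> filtered out
  HR: 1 -> filtered out


3 groups:
Engineering, 2
Research, 2
Sales, 2


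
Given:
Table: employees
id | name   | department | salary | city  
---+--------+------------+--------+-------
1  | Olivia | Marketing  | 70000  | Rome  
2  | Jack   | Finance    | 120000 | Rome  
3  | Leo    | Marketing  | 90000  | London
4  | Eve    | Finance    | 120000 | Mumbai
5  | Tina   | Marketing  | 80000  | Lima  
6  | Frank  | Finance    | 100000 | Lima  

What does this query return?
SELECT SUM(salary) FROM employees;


SUM(salary) = 70000 + 120000 + 90000 + 120000 + 80000 + 100000 = 580000

580000


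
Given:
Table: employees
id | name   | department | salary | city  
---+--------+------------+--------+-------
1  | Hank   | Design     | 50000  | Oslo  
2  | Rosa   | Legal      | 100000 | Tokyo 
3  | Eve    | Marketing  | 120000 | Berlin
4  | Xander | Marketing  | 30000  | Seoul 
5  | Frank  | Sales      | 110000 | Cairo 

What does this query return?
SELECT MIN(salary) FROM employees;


Salaries: 50000, 100000, 120000, 30000, 110000
MIN = 30000

30000


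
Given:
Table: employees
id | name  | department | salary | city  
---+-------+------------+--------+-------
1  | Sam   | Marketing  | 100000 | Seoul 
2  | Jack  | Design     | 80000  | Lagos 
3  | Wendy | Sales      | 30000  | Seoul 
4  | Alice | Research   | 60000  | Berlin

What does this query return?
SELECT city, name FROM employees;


Projecting columns: city, name

4 rows:
Seoul, Sam
Lagos, Jack
Seoul, Wendy
Berlin, Alice


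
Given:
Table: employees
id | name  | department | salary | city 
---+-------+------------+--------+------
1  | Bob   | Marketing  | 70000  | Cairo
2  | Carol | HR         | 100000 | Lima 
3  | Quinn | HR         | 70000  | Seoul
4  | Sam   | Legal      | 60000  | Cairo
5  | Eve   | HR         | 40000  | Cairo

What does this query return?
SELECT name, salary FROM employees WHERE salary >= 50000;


Filtering: salary >= 50000
Matching: 4 rows

4 rows:
Bob, 70000
Carol, 100000
Quinn, 70000
Sam, 60000


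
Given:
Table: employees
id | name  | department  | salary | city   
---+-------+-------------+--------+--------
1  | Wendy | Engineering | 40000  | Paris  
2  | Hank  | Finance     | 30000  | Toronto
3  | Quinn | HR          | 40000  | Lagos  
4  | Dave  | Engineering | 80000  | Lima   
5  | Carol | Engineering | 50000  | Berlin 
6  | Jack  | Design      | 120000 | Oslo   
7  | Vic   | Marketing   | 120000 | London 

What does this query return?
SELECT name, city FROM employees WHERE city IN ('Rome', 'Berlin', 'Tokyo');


Filtering: city IN ('Rome', 'Berlin', 'Tokyo')
Matching: 1 rows

1 rows:
Carol, Berlin


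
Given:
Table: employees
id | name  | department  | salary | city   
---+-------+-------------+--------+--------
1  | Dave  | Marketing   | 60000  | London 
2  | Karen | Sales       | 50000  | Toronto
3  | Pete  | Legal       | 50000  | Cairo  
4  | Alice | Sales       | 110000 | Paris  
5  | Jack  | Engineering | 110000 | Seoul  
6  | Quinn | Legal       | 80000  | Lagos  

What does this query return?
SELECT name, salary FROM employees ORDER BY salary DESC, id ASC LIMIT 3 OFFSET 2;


Sort by salary DESC (id ASC tiebreak), then skip 2 and take 3
Rows 3 through 5

3 rows:
Quinn, 80000
Dave, 60000
Karen, 50000


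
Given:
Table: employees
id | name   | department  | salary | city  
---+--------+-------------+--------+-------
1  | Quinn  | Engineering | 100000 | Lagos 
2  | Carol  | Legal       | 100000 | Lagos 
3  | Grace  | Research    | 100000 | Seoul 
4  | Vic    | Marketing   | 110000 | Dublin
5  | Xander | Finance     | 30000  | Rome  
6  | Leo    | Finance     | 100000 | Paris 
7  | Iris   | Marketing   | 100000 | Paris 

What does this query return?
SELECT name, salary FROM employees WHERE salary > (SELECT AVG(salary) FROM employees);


Subquery: AVG(salary) = 91428.57
Filtering: salary > 91428.57
  Quinn (100000) -> MATCH
  Carol (100000) -> MATCH
  Grace (100000) -> MATCH
  Vic (110000) -> MATCH
  Leo (100000) -> MATCH
  Iris (100000) -> MATCH


6 rows:
Quinn, 100000
Carol, 100000
Grace, 100000
Vic, 110000
Leo, 100000
Iris, 100000


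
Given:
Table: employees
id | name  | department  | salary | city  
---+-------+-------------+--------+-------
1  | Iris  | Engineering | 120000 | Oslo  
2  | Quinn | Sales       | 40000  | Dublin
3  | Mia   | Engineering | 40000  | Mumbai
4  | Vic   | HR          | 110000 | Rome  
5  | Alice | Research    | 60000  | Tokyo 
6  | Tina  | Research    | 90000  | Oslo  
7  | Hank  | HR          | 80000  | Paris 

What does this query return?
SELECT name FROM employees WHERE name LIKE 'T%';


LIKE 'T%' matches names starting with 'T'
Matching: 1

1 rows:
Tina


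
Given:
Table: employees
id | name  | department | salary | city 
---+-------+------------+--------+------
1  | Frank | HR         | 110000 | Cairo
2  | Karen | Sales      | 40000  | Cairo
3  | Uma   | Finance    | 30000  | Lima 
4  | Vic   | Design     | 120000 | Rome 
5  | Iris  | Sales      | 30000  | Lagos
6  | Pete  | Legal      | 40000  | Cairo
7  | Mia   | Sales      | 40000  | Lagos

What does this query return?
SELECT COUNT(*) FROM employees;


COUNT(*) counts all rows

7


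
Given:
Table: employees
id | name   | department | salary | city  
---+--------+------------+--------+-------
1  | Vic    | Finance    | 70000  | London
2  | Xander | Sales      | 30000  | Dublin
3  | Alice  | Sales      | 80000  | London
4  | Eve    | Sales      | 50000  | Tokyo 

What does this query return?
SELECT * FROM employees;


SELECT * returns all 4 rows with all columns

4 rows:
1, Vic, Finance, 70000, London
2, Xander, Sales, 30000, Dublin
3, Alice, Sales, 80000, London
4, Eve, Sales, 50000, Tokyo


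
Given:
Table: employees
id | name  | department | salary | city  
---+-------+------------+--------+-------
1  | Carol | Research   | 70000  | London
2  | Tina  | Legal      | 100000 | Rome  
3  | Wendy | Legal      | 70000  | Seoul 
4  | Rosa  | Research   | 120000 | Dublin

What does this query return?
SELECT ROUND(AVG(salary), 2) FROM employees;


SUM(salary) = 360000
COUNT = 4
ROUND(AVG, 2) = ROUND(360000 / 4, 2) = 90000.0

90000.0


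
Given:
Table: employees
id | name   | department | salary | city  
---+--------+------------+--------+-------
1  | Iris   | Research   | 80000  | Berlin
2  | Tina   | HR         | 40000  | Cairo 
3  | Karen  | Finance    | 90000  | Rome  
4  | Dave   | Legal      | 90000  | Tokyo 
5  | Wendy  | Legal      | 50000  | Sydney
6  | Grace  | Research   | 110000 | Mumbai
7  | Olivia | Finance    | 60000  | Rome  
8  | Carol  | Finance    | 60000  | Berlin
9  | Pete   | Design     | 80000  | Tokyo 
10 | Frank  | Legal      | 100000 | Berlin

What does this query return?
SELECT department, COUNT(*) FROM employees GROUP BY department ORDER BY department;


Assigning each row to its department group:
  Iris -> Research
  Tina -> HR
  Karen -> Finance
  Dave -> Legal
  Wendy -> Legal
  Grace -> Research
  Olivia -> Finance
  Carol -> Finance
  Pete -> Design
  Frank -> Legal


5 groups:
Design, 1
Finance, 3
HR, 1
Legal, 3
Research, 2


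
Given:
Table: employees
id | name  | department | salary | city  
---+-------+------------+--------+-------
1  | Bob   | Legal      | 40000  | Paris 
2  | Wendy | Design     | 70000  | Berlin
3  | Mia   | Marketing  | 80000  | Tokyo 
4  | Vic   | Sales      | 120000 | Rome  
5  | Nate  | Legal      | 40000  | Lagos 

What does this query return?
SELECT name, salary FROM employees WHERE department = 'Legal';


Filtering: department = 'Legal'
Matching rows: 2

2 rows:
Bob, 40000
Nate, 40000


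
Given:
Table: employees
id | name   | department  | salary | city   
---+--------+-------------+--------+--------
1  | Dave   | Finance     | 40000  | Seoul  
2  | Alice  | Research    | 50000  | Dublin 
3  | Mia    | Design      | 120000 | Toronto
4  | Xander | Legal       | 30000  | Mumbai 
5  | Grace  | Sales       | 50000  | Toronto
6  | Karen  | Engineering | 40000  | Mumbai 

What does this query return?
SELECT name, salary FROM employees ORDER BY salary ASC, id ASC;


Sorting by salary ASC, then id ASC for ties

6 rows:
Xander, 30000
Dave, 40000
Karen, 40000
Alice, 50000
Grace, 50000
Mia, 120000


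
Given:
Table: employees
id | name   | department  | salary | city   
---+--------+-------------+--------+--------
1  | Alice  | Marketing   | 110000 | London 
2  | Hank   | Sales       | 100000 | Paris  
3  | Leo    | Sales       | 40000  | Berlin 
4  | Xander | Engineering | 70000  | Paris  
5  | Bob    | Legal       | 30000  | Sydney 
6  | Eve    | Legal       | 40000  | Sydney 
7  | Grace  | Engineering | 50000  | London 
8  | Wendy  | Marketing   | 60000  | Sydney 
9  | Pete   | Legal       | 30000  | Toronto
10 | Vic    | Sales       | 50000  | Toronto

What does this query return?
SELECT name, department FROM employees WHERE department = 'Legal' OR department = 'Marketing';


Filtering: department = 'Legal' OR 'Marketing'
Matching: 5 rows

5 rows:
Alice, Marketing
Bob, Legal
Eve, Legal
Wendy, Marketing
Pete, Legal


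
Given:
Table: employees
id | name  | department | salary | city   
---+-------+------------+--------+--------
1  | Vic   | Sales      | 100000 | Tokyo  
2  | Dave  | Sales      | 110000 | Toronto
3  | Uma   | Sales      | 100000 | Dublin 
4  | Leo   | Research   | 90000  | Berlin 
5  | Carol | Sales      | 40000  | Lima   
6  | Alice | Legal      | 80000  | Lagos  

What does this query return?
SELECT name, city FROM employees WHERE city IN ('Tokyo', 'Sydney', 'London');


Filtering: city IN ('Tokyo', 'Sydney', 'London')
Matching: 1 rows

1 rows:
Vic, Tokyo


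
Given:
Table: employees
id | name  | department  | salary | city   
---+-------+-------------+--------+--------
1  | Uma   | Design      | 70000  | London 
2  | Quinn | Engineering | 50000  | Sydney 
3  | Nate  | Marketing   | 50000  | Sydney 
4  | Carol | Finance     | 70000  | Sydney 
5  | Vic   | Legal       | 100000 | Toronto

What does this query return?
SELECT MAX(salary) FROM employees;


Salaries: 70000, 50000, 50000, 70000, 100000
MAX = 100000

100000


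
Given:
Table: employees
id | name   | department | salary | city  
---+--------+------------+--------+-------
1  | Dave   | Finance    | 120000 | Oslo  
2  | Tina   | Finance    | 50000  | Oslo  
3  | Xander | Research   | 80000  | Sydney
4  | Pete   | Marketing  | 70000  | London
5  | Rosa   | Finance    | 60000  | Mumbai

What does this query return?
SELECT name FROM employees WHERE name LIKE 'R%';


LIKE 'R%' matches names starting with 'R'
Matching: 1

1 rows:
Rosa


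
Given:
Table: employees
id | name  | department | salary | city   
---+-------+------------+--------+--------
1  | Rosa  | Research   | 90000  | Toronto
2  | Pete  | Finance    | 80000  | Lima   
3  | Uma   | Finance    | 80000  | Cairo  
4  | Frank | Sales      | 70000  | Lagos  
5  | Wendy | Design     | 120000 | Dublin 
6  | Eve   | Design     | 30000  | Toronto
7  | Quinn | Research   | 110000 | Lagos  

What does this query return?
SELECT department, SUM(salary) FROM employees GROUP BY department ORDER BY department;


Summing salary within each department:
  Design: 120000 + 30000 = 150000
  Finance: 80000 + 80000 = 160000
  Research: 90000 + 110000 = 200000
  Sales: 70000 = 70000


4 groups:
Design, 150000
Finance, 160000
Research, 200000
Sales, 70000


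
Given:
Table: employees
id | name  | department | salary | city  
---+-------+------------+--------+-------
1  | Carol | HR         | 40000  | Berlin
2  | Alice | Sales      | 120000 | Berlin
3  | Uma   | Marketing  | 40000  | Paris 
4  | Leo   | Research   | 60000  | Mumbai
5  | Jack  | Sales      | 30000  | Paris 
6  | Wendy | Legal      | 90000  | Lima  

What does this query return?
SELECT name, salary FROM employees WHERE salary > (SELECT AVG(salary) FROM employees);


Subquery: AVG(salary) = 63333.33
Filtering: salary > 63333.33
  Alice (120000) -> MATCH
  Wendy (90000) -> MATCH


2 rows:
Alice, 120000
Wendy, 90000


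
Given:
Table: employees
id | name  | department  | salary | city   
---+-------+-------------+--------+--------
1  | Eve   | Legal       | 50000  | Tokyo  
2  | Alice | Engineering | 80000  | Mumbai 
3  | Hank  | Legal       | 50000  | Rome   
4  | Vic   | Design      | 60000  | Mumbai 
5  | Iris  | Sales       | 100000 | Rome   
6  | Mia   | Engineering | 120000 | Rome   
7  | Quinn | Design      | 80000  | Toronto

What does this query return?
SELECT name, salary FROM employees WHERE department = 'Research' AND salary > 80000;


Filtering: department = 'Research' AND salary > 80000
Matching: 0 rows

Empty result set (0 rows)


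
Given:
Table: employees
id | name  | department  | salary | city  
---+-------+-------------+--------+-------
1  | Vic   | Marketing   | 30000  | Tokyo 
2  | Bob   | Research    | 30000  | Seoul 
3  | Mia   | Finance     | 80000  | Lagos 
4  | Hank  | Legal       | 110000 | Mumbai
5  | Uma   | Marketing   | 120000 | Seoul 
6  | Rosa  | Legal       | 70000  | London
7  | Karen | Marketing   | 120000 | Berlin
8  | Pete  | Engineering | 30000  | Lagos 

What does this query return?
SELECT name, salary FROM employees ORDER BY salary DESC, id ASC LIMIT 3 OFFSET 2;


Sort by salary DESC (id ASC tiebreak), then skip 2 and take 3
Rows 3 through 5

3 rows:
Hank, 110000
Mia, 80000
Rosa, 70000


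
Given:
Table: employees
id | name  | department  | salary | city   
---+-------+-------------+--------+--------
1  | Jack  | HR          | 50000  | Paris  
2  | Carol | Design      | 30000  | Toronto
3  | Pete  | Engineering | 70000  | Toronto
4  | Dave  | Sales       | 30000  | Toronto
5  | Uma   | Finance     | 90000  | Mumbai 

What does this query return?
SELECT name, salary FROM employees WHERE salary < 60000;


Filtering: salary < 60000
Matching: 3 rows

3 rows:
Jack, 50000
Carol, 30000
Dave, 30000


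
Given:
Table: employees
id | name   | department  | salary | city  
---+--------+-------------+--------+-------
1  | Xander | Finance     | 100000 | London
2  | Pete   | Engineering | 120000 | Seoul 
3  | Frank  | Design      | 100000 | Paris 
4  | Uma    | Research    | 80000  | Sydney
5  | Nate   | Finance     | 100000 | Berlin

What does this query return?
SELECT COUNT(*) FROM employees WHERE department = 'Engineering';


Counting rows where department = 'Engineering'
  Pete -> MATCH


1


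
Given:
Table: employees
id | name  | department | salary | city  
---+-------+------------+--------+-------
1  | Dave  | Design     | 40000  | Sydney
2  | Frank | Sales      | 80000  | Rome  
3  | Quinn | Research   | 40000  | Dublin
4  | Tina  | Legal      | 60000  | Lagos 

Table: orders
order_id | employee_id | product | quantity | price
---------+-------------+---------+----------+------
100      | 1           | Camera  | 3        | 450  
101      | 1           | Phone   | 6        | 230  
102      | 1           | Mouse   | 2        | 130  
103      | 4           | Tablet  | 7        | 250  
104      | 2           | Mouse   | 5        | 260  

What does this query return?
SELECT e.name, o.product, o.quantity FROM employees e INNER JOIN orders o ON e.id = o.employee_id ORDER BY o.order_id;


Joining employees.id = orders.employee_id:
  employee Dave (id=1) -> order Camera
  employee Dave (id=1) -> order Phone
  employee Dave (id=1) -> order Mouse
  employee Tina (id=4) -> order Tablet
  employee Frank (id=2) -> order Mouse


5 rows:
Dave, Camera, 3
Dave, Phone, 6
Dave, Mouse, 2
Tina, Tablet, 7
Frank, Mouse, 5


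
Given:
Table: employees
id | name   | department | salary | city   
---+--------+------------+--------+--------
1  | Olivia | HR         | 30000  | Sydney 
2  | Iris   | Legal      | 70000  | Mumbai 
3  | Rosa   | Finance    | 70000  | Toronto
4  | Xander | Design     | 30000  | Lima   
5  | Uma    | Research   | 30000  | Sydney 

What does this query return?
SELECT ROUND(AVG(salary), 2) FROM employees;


SUM(salary) = 230000
COUNT = 5
ROUND(AVG, 2) = ROUND(230000 / 5, 2) = 46000.0

46000.0


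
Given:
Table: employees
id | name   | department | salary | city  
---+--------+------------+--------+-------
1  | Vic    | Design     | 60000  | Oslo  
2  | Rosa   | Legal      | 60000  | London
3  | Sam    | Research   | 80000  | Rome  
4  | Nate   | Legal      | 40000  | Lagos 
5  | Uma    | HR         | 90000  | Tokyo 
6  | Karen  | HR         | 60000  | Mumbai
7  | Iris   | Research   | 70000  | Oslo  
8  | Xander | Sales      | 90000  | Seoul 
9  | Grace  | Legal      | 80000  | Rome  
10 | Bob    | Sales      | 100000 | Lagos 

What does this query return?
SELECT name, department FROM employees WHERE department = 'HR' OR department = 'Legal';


Filtering: department = 'HR' OR 'Legal'
Matching: 5 rows

5 rows:
Rosa, Legal
Nate, Legal
Uma, HR
Karen, HR
Grace, Legal


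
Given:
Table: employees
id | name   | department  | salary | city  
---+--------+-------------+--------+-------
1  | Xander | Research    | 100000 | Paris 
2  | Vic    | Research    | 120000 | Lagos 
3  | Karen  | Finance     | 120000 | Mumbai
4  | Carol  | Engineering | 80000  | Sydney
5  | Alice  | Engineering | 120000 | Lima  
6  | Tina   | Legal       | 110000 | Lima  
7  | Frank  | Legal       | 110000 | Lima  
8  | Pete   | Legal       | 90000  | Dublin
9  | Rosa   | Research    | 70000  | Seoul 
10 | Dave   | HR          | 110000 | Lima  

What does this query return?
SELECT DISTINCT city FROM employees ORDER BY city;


All 'city' values (row order): Paris, Lagos, Mumbai, Sydney, Lima, Lima, Lima, Dublin, Seoul, Lima
Removing duplicates leaves 7 unique value(s).

7 values:
Dublin
Lagos
Lima
Mumbai
Paris
Seoul
Sydney


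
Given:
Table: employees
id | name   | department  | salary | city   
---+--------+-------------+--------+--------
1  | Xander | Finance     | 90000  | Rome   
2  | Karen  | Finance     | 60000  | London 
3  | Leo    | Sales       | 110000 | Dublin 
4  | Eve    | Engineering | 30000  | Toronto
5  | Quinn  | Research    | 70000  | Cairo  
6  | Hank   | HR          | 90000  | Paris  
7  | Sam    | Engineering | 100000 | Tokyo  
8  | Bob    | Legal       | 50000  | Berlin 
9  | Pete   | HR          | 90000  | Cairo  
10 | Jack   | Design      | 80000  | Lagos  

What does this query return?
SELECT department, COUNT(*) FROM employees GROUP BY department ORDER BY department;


Assigning each row to its department group:
  Xander -> Finance
  Karen -> Finance
  Leo -> Sales
  Eve -> Engineering
  Quinn -> Research
  Hank -> HR
  Sam -> Engineering
  Bob -> Legal
  Pete -> HR
  Jack -> Design


7 groups:
Design, 1
Engineering, 2
Finance, 2
HR, 2
Legal, 1
Research, 1
Sales, 1


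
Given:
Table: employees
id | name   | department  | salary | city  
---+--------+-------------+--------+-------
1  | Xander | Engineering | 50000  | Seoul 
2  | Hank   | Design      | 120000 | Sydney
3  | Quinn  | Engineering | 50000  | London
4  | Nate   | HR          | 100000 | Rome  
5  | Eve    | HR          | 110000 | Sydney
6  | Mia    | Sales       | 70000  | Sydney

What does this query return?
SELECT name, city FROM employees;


Projecting columns: name, city

6 rows:
Xander, Seoul
Hank, Sydney
Quinn, London
Nate, Rome
Eve, Sydney
Mia, Sydney


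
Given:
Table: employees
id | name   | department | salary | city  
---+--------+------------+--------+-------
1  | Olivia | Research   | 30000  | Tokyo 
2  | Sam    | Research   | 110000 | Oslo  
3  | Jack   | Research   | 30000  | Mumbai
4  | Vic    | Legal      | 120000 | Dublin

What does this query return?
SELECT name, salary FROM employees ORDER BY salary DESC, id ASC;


Sorting by salary DESC, then id ASC for ties

4 rows:
Vic, 120000
Sam, 110000
Olivia, 30000
Jack, 30000


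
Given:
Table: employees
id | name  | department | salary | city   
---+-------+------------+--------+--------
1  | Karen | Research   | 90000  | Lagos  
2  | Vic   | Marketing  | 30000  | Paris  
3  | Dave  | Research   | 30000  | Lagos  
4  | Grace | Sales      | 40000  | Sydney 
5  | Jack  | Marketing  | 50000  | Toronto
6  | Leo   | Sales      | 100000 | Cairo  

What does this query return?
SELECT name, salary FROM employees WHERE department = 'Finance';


Filtering: department = 'Finance'
Matching rows: 0

Empty result set (0 rows)


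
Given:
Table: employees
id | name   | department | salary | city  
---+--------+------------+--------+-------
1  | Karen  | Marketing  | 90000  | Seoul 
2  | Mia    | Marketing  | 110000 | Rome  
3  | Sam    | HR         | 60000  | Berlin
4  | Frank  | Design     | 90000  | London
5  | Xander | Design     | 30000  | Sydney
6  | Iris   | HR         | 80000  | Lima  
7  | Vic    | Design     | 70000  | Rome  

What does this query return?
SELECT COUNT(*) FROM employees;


COUNT(*) counts all rows

7


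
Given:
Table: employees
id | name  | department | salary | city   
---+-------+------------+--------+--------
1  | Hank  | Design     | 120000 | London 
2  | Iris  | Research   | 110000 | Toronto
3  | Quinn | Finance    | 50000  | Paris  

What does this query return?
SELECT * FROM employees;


SELECT * returns all 3 rows with all columns

3 rows:
1, Hank, Design, 120000, London
2, Iris, Research, 110000, Toronto
3, Quinn, Finance, 50000, Paris


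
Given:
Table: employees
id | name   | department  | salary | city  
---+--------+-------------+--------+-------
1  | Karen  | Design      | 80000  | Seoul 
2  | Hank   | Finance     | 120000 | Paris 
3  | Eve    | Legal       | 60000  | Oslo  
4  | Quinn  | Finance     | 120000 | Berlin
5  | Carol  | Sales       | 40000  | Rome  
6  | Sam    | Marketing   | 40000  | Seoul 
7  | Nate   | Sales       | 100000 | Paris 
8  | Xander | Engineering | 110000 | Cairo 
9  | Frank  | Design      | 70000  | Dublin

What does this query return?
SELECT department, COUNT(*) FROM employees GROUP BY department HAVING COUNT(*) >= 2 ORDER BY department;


Groups with count >= 2:
  Design: 2 -> PASS
  Finance: 2 -> PASS
  Sales: 2 -> PASS
  Engineering: 1 -> filtered out
  Legal: 1 -> filtered out
  Marketing: 1 -> filtered out


3 groups:
Design, 2
Finance, 2
Sales, 2


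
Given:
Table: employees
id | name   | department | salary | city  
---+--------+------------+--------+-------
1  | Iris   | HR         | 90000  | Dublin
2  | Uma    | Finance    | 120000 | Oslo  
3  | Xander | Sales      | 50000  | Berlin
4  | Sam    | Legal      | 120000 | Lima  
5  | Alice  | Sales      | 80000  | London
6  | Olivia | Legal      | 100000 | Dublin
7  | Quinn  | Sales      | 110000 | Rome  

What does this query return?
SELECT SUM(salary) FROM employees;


SUM(salary) = 90000 + 120000 + 50000 + 120000 + 80000 + 100000 + 110000 = 670000

670000


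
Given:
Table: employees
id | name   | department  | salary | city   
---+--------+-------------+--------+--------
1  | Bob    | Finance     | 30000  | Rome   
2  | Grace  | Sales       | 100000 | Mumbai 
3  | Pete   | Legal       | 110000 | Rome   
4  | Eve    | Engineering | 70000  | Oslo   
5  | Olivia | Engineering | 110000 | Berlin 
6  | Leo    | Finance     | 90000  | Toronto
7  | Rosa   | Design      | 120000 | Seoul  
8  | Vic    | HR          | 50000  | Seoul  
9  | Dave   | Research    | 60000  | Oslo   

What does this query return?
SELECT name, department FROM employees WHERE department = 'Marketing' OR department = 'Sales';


Filtering: department = 'Marketing' OR 'Sales'
Matching: 1 rows

1 rows:
Grace, Sales


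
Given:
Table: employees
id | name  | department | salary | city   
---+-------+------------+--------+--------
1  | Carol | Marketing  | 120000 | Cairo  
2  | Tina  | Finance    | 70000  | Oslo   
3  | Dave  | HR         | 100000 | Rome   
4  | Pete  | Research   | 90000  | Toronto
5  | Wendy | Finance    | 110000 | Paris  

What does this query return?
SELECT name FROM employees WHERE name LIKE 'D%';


LIKE 'D%' matches names starting with 'D'
Matching: 1

1 rows:
Dave


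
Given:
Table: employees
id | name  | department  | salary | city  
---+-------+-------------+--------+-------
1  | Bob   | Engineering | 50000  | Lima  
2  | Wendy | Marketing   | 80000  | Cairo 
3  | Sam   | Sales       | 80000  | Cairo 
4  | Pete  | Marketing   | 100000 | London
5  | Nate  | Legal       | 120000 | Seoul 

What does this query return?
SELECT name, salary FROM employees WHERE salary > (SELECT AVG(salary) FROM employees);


Subquery: AVG(salary) = 86000.0
Filtering: salary > 86000.0
  Pete (100000) -> MATCH
  Nate (120000) -> MATCH


2 rows:
Pete, 100000
Nate, 120000


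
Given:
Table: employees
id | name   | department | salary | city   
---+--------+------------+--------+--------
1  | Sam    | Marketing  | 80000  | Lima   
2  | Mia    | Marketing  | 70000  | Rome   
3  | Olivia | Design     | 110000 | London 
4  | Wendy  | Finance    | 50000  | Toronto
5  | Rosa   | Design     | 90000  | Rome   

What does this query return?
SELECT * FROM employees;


SELECT * returns all 5 rows with all columns

5 rows:
1, Sam, Marketing, 80000, Lima
2, Mia, Marketing, 70000, Rome
3, Olivia, Design, 110000, London
4, Wendy, Finance, 50000, Toronto
5, Rosa, Design, 90000, Rome


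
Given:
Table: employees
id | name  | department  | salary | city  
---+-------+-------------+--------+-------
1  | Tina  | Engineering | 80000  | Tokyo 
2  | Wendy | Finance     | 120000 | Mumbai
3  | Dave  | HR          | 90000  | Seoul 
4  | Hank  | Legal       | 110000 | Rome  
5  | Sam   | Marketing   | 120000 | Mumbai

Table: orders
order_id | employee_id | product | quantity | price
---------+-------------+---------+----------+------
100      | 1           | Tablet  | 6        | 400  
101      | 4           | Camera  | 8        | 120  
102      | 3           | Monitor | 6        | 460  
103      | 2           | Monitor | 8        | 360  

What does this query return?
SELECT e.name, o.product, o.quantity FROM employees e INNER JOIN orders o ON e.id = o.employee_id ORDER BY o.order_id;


Joining employees.id = orders.employee_id:
  employee Tina (id=1) -> order Tablet
  employee Hank (id=4) -> order Camera
  employee Dave (id=3) -> order Monitor
  employee Wendy (id=2) -> order Monitor


4 rows:
Tina, Tablet, 6
Hank, Camera, 8
Dave, Monitor, 6
Wendy, Monitor, 8


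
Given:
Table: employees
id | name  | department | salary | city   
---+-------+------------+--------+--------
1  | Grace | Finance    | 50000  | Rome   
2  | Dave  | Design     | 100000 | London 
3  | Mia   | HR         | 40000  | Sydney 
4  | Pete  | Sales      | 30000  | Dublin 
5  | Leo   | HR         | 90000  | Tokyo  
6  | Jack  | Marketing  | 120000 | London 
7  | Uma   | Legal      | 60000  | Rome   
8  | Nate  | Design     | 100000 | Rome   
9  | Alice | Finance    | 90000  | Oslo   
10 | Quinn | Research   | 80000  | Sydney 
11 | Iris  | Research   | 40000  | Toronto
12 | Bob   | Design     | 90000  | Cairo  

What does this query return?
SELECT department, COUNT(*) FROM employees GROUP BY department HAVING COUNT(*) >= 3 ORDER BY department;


Groups with count >= 3:
  Design: 3 -> PASS
  Finance: 2 -> filtered out
  HR: 2 -> filtered out
  Legal: 1 -> filtered out
  Marketing: 1 -> filtered out
  Research: 2 -> filtered out
  Sales: 1 -> filtered out


1 groups:
Design, 3


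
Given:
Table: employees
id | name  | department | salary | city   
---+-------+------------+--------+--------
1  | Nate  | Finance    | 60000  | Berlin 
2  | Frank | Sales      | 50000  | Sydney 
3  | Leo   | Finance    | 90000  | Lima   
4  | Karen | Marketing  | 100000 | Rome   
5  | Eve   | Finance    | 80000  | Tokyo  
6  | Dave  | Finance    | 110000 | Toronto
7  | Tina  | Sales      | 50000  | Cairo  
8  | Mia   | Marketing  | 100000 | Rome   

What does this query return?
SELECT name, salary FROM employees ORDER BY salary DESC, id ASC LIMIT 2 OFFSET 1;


Sort by salary DESC (id ASC tiebreak), then skip 1 and take 2
Rows 2 through 3

2 rows:
Karen, 100000
Mia, 100000


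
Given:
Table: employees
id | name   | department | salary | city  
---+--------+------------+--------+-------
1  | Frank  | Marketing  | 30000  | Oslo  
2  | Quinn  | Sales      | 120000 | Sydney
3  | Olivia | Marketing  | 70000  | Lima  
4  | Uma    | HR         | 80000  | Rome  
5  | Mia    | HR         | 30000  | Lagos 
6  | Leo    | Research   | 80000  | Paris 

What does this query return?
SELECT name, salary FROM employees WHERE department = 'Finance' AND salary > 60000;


Filtering: department = 'Finance' AND salary > 60000
Matching: 0 rows

Empty result set (0 rows)


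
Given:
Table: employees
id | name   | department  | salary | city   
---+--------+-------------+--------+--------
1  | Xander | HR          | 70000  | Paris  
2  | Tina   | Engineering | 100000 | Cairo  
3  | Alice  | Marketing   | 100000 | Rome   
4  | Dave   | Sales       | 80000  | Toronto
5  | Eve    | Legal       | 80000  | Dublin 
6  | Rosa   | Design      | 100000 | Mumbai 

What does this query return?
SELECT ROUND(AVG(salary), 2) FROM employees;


SUM(salary) = 530000
COUNT = 6
ROUND(AVG, 2) = ROUND(530000 / 6, 2) = 88333.33

88333.33


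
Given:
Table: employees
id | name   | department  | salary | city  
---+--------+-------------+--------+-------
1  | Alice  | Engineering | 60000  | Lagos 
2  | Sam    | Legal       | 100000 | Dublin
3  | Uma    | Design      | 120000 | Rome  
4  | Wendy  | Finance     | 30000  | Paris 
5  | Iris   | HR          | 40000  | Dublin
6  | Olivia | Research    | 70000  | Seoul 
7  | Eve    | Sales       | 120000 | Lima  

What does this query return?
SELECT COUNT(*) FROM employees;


COUNT(*) counts all rows

7


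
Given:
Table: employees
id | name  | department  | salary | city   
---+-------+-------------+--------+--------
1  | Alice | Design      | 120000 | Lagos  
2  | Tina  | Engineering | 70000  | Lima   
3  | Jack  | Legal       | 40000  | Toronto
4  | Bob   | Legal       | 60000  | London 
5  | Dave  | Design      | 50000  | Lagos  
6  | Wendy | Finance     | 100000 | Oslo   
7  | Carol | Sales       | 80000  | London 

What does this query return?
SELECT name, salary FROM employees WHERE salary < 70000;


Filtering: salary < 70000
Matching: 3 rows

3 rows:
Jack, 40000
Bob, 60000
Dave, 50000


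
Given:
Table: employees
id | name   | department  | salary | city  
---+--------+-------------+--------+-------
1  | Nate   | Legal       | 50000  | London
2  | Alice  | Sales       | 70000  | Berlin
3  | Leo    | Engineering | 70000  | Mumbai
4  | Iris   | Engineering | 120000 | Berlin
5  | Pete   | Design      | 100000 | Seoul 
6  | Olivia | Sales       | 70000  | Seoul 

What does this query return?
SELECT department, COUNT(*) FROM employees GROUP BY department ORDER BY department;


Assigning each row to its department group:
  Nate -> Legal
  Alice -> Sales
  Leo -> Engineering
  Iris -> Engineering
  Pete -> Design
  Olivia -> Sales


4 groups:
Design, 1
Engineering, 2
Legal, 1
Sales, 2


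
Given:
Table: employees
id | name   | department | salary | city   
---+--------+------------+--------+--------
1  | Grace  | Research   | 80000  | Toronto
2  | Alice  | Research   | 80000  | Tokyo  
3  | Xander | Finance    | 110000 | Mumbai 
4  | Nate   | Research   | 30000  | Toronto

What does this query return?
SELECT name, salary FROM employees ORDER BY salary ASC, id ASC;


Sorting by salary ASC, then id ASC for ties

4 rows:
Nate, 30000
Grace, 80000
Alice, 80000
Xander, 110000


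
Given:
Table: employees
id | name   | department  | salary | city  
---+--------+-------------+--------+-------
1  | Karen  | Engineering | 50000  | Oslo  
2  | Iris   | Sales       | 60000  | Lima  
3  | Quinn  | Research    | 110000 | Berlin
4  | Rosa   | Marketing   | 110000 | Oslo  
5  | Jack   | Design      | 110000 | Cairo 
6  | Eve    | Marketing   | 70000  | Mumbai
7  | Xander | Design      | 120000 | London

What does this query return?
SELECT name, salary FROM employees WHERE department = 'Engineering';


Filtering: department = 'Engineering'
Matching rows: 1

1 rows:
Karen, 50000


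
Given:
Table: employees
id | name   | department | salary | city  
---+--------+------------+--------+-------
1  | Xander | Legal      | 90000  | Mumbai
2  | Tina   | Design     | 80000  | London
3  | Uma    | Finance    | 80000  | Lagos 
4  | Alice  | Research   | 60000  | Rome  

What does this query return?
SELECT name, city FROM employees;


Projecting columns: name, city

4 rows:
Xander, Mumbai
Tina, London
Uma, Lagos
Alice, Rome
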